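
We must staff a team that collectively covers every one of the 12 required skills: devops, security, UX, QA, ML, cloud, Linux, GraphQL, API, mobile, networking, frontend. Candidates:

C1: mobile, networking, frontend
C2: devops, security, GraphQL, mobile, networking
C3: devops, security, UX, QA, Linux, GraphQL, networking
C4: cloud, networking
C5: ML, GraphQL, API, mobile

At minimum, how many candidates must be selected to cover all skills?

4

C1, C3, C4, C5 together cover {devops, security, UX, QA, ML, cloud, Linux, GraphQL, API, mobile, networking, frontend} — every skill.
No 3 of the 5 candidates cover everything (all 10 triples fall short), so 4 is minimum.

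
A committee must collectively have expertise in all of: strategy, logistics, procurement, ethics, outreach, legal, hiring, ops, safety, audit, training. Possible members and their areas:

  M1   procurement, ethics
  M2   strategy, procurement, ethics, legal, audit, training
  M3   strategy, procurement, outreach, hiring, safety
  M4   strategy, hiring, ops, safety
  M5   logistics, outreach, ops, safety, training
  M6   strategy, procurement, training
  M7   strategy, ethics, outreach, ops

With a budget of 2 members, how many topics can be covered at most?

Choosing M2, M5 covers {strategy, logistics, procurement, ethics, outreach, legal, ops, safety, audit, training} — 10 topics.
No choice of 2 members does better; here hiring is left uncovered.

10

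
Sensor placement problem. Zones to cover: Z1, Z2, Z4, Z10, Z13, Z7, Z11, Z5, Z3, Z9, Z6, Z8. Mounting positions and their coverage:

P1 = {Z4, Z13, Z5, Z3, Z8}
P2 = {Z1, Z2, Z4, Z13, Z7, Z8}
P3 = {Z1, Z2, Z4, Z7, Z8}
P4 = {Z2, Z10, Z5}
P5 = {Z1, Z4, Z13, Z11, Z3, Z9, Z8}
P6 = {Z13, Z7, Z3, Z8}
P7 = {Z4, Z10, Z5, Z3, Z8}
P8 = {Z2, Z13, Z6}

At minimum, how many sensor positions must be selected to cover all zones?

4

P2, P4, P5, P8 together cover {Z1, Z2, Z4, Z10, Z13, Z7, Z11, Z5, Z3, Z9, Z6, Z8} — every zone.
No 3 of the 8 sensor positions cover everything (all 56 triples fall short), so 4 is minimum.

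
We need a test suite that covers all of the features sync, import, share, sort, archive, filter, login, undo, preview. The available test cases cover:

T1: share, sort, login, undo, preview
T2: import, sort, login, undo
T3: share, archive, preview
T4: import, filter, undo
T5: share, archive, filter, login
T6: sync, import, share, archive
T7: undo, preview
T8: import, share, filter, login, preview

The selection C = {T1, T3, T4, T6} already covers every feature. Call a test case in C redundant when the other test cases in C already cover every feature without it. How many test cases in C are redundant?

Drop T1: sort, login uncovered — not redundant.
Drop T3: the rest still cover every feature — redundant.
Drop T4: filter uncovered — not redundant.
Drop T6: sync uncovered — not redundant.
1 redundant: T3.

1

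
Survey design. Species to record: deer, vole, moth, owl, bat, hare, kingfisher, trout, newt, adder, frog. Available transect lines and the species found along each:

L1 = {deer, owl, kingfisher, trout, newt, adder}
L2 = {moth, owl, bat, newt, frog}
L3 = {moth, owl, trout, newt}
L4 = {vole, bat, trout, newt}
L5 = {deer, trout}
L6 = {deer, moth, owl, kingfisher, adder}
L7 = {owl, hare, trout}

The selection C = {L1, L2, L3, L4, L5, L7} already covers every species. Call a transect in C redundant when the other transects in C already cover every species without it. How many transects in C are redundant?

2

Drop L1: kingfisher, adder uncovered — not redundant.
Drop L2: frog uncovered — not redundant.
Drop L3: the rest still cover every species — redundant.
Drop L4: vole uncovered — not redundant.
Drop L5: the rest still cover every species — redundant.
Drop L7: hare uncovered — not redundant.
2 redundant: L3, L5.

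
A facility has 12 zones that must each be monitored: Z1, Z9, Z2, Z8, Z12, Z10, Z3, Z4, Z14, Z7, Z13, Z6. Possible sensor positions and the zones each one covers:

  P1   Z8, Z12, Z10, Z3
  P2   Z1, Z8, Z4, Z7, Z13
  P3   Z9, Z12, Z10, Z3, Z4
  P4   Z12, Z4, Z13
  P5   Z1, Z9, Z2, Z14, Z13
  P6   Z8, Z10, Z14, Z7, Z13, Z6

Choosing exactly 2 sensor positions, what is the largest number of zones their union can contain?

10

Choosing P3, P6 covers {Z9, Z8, Z12, Z10, Z3, Z4, Z14, Z7, Z13, Z6} — 10 zones.
No choice of 2 sensor positions does better; here Z1, Z2 are left uncovered.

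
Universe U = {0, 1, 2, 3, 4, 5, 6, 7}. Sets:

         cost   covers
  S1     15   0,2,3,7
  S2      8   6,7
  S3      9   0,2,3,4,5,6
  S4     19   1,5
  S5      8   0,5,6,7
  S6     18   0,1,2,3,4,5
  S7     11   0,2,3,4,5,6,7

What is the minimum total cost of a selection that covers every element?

26

S2, S6 cover every element at cost 8 + 18 = 26.
Any cover uses at least 2 sets; among all covering selections none totals below 26.
Greedy by coverage-per-cost would pick S3, S2, S6 for 35 — worse than the optimum 26.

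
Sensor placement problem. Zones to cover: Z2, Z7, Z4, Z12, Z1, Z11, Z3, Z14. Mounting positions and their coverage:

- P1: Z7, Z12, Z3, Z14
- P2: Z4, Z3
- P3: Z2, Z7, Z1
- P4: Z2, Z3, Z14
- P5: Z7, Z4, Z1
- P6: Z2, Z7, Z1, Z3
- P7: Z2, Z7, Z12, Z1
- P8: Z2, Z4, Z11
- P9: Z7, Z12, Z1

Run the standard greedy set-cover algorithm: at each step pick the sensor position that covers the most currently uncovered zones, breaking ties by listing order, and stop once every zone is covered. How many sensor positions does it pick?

3

Pick 1: P1 covers 4 new zones (Z7, Z12, Z3, Z14).
Pick 2: P8 covers 3 new zones (Z2, Z4, Z11).
Pick 3: P3 covers 1 new zones (Z1).
Greedy uses 3 sensor positions.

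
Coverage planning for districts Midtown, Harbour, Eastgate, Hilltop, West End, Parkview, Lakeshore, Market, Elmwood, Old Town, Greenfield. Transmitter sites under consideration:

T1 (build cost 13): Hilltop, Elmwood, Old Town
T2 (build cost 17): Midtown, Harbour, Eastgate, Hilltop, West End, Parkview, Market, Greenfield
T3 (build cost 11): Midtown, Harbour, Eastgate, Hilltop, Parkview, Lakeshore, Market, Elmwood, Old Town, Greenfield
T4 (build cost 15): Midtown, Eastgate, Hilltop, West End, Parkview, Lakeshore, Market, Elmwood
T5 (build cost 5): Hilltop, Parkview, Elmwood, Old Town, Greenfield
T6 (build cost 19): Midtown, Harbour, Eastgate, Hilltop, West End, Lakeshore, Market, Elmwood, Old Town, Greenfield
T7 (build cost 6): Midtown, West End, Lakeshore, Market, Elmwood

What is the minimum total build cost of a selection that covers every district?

T3, T7 cover every district at build cost 11 + 6 = 17.
Any cover uses at least 2 transmitter sites; among all covering selections none totals below 17.
Greedy by coverage-per-build cost would pick T5, T7, T3 for 22 — worse than the optimum 17.

17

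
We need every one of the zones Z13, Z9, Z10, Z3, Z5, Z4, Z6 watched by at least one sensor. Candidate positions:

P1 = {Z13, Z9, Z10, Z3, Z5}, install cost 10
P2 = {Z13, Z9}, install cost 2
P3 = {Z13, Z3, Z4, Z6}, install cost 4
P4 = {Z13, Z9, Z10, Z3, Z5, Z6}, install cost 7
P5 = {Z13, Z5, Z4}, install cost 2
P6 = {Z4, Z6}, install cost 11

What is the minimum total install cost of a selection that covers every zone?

9

P4, P5 cover every zone at install cost 7 + 2 = 9.
Any cover uses at least 2 sensor positions; among all covering selections none totals below 9.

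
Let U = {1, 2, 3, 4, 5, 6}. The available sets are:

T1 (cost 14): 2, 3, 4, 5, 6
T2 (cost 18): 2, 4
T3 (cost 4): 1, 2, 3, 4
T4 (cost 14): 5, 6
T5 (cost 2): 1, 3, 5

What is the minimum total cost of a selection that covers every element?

16

T1, T5 cover every element at cost 14 + 2 = 16.
Any cover uses at least 2 sets; among all covering selections none totals below 16.
Greedy by coverage-per-cost would pick T5, T3, T1 for 20 — worse than the optimum 16.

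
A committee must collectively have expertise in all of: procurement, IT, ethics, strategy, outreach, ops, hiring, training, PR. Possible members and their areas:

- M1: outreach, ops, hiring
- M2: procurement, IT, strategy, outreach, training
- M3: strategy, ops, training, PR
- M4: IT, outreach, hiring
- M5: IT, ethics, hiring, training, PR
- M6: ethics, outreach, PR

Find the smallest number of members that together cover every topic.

3

M1, M2, M5 together cover {procurement, IT, ethics, strategy, outreach, ops, hiring, training, PR} — every topic.
No 2 of the 6 members cover everything (all 15 pairs fall short), so 3 is minimum.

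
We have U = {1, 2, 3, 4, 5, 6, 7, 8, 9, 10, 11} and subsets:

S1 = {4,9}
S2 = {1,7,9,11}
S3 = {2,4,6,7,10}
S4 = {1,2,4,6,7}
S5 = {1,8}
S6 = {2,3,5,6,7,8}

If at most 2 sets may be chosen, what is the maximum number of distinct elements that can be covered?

Choosing S2, S6 covers {1, 2, 3, 5, 6, 7, 8, 9, 11} — 9 elements.
No choice of 2 sets does better; here 4, 10 are left uncovered.

9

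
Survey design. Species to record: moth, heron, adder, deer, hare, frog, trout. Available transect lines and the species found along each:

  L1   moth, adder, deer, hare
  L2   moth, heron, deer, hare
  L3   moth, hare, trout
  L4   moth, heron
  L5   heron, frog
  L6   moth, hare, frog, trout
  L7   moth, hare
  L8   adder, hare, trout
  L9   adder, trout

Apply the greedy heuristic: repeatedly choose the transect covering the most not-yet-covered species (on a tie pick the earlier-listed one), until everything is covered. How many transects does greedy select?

3

Pick 1: L1 covers 4 new species (moth, adder, deer, hare).
Pick 2: L5 covers 2 new species (heron, frog).
Pick 3: L3 covers 1 new species (trout).
Greedy uses 3 transects.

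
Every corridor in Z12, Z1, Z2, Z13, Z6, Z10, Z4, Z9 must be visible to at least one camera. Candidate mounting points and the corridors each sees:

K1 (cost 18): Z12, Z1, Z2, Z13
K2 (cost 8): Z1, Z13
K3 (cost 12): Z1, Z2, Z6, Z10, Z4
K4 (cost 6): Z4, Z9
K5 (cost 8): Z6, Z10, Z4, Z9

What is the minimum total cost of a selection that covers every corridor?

K1, K5 cover every corridor at cost 18 + 8 = 26.
Any cover uses at least 2 camera mounts; among all covering selections none totals below 26.
Greedy by coverage-per-cost would pick K5, K2, K1 for 34 — worse than the optimum 26.

26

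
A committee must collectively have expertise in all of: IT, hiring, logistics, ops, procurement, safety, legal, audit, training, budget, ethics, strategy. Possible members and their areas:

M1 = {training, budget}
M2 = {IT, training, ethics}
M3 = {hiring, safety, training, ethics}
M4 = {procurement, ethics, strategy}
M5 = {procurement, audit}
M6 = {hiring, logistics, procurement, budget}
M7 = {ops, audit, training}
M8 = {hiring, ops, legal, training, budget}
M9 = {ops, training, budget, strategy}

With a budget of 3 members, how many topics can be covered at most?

Choosing M2, M4, M8 covers {IT, hiring, ops, procurement, legal, training, budget, ethics, strategy} — 9 topics.
No choice of 3 members does better; here logistics, safety, audit are left uncovered.

9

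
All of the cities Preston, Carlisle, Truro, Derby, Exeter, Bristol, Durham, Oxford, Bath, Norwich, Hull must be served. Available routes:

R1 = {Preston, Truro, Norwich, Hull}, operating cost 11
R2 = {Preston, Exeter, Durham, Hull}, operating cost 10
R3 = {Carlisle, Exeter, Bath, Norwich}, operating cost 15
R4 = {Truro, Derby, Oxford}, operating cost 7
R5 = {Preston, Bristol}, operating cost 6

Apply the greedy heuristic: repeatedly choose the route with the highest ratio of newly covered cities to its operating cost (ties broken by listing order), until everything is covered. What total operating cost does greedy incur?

Pick 1: R4 adds 3 new (Truro, Derby, Oxford) at operating cost 7 (ratio 3/7).
Pick 2: R2 adds 4 new (Preston, Exeter, Durham, Hull) at operating cost 10 (ratio 4/10).
Pick 3: R3 adds 3 new (Carlisle, Bath, Norwich) at operating cost 15 (ratio 3/15).
Pick 4: R5 adds 1 new (Bristol) at operating cost 6 (ratio 1/6).
Greedy total operating cost: 7 + 10 + 15 + 6 = 38.

38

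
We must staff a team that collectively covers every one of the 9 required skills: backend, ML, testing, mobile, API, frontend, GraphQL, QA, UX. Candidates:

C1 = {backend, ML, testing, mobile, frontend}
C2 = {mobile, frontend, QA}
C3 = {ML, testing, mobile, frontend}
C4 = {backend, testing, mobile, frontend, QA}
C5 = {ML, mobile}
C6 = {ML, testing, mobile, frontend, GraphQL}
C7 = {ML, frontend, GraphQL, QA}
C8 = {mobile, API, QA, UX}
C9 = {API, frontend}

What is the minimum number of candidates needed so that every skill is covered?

3

C1, C6, C8 together cover {backend, ML, testing, mobile, API, frontend, GraphQL, QA, UX} — every skill.
No 2 of the 9 candidates cover everything (all 36 pairs fall short), so 3 is minimum.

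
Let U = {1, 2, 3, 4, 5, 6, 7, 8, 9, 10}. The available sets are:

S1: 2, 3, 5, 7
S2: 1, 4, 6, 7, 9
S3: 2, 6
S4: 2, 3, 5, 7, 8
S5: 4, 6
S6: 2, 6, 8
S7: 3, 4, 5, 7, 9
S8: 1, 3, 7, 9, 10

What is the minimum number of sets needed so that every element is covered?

S2, S4, S8 together cover {1, 2, 3, 4, 5, 6, 7, 8, 9, 10} — every element.
No 2 of the 8 sets cover everything (all 28 pairs fall short), so 3 is minimum.

3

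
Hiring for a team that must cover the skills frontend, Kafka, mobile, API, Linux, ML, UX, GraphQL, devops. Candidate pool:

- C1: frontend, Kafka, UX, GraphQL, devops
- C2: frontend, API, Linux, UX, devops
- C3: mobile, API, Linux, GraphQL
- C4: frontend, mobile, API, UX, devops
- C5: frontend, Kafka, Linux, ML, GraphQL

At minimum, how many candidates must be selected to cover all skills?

2

C4, C5 together cover {frontend, Kafka, mobile, API, Linux, ML, UX, GraphQL, devops} — every skill.
No single candidate contains all 9 skills, so 2 is optimal.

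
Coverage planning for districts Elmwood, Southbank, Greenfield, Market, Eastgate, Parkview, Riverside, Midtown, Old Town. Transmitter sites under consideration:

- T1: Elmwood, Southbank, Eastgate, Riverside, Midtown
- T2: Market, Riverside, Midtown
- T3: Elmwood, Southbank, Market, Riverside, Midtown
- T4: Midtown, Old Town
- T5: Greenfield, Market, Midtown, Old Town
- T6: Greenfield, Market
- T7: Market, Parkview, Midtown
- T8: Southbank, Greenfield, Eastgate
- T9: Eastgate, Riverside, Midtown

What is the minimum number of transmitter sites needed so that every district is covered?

3

T1, T5, T7 together cover {Elmwood, Southbank, Greenfield, Market, Eastgate, Parkview, Riverside, Midtown, Old Town} — every district.
No 2 of the 9 transmitter sites cover everything (all 36 pairs fall short), so 3 is minimum.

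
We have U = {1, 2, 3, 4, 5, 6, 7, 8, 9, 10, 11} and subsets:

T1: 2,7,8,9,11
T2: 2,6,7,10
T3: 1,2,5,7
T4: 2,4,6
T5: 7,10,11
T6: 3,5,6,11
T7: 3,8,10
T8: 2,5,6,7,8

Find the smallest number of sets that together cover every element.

T1, T3, T4, T7 together cover {1, 2, 3, 4, 5, 6, 7, 8, 9, 10, 11} — every element.
No 3 of the 8 sets cover everything (all 56 triples fall short), so 4 is minimum.
Greedy (largest uncovered first) would take T1, T6, T2, T3, T4 — 5 sets — but 4 suffice.

4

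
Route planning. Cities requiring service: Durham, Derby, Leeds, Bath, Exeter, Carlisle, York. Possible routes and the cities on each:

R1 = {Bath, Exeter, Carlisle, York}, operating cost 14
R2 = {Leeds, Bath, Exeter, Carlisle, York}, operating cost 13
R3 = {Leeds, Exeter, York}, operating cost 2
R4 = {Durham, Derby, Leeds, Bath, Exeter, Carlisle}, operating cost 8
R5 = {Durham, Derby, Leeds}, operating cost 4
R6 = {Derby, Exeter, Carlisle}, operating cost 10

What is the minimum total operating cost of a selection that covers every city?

10

R3, R4 cover every city at operating cost 2 + 8 = 10.
Any cover uses at least 2 routes; among all covering selections none totals below 10.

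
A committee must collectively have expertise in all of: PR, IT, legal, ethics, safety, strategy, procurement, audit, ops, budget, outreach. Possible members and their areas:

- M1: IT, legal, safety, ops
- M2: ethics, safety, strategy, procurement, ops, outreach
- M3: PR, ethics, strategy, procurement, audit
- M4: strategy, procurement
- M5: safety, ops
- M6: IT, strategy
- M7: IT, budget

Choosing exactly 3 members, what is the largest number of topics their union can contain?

Choosing M1, M2, M3 covers {PR, IT, legal, ethics, safety, strategy, procurement, audit, ops, outreach} — 10 topics.
No choice of 3 members does better; here budget is left uncovered.

10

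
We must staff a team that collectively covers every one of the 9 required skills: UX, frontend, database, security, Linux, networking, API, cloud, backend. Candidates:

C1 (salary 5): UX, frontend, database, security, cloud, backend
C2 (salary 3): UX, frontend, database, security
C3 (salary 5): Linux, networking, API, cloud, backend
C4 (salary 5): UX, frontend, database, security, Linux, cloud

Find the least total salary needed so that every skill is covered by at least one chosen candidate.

C2, C3 cover every skill at salary 3 + 5 = 8.
Any cover uses at least 2 candidates; among all covering selections none totals below 8.

8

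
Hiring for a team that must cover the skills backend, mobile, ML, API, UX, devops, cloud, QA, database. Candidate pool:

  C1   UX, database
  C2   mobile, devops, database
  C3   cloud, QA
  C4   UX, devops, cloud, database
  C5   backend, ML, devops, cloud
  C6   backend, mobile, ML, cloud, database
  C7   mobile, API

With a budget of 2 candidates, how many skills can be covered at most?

Choosing C4, C6 covers {backend, mobile, ML, UX, devops, cloud, database} — 7 skills.
No choice of 2 candidates does better; here API, QA are left uncovered.

7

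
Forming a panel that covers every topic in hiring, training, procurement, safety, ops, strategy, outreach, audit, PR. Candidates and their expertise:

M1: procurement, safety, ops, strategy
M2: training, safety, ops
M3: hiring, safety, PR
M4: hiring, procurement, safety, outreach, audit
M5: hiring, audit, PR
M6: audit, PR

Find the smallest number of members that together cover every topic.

4

M1, M2, M3, M4 together cover {hiring, training, procurement, safety, ops, strategy, outreach, audit, PR} — every topic.
No 3 of the 6 members cover everything (all 20 triples fall short), so 4 is minimum.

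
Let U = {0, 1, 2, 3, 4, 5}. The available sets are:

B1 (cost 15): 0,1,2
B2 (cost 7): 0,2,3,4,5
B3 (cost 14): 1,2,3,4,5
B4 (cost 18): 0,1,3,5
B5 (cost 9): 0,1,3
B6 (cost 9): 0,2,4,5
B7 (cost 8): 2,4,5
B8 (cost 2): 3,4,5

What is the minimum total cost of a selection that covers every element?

B2, B5 cover every element at cost 7 + 9 = 16.
Any cover uses at least 2 sets; among all covering selections none totals below 16.

16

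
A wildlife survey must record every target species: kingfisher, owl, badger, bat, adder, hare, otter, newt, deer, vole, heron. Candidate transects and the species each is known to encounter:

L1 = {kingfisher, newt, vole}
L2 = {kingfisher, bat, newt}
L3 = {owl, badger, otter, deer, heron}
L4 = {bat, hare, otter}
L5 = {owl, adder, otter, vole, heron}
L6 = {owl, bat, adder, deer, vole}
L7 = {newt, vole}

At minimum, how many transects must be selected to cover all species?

L1, L3, L4, L5 together cover {kingfisher, owl, badger, bat, adder, hare, otter, newt, deer, vole, heron} — every species.
No 3 of the 7 transects cover everything (all 35 triples fall short), so 4 is minimum.

4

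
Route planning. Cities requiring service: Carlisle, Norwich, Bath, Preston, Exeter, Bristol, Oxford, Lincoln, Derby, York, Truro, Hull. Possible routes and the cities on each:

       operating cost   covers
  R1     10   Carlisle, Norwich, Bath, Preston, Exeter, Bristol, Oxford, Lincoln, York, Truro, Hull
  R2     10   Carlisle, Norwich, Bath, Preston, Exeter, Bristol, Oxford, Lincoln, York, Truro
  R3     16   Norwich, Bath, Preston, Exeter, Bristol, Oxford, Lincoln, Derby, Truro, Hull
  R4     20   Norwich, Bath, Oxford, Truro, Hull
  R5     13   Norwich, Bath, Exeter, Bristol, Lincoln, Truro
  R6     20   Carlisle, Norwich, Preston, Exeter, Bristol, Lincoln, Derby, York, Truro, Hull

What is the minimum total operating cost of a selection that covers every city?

R1, R3 cover every city at operating cost 10 + 16 = 26.
Any cover uses at least 2 routes; among all covering selections none totals below 26.

26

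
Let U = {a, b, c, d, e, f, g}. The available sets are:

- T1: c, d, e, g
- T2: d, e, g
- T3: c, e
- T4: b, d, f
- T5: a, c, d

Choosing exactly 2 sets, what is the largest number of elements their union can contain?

Choosing T1, T4 covers {b, c, d, e, f, g} — 6 elements.
No choice of 2 sets does better; here a is left uncovered.

6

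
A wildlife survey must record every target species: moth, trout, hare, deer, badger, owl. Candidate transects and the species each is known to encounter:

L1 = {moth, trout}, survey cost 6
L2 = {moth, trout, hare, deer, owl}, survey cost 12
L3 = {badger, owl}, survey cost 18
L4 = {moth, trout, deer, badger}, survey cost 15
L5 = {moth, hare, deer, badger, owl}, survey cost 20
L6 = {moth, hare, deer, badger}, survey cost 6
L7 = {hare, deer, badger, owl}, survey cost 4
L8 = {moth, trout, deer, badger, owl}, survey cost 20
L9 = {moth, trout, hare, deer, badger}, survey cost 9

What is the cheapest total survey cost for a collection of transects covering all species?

L1, L7 cover every species at survey cost 6 + 4 = 10.
Any cover uses at least 2 transects; among all covering selections none totals below 10.

10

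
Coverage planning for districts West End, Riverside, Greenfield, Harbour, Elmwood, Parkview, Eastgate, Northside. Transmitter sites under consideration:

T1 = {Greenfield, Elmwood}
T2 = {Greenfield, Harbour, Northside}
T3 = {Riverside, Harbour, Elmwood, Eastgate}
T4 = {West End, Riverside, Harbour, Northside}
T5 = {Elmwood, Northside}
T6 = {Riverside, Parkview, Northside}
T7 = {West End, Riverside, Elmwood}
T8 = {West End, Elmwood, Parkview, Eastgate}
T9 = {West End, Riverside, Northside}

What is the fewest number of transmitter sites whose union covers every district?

3

T1, T4, T8 together cover {West End, Riverside, Greenfield, Harbour, Elmwood, Parkview, Eastgate, Northside} — every district.
No 2 of the 9 transmitter sites cover everything (all 36 pairs fall short), so 3 is minimum.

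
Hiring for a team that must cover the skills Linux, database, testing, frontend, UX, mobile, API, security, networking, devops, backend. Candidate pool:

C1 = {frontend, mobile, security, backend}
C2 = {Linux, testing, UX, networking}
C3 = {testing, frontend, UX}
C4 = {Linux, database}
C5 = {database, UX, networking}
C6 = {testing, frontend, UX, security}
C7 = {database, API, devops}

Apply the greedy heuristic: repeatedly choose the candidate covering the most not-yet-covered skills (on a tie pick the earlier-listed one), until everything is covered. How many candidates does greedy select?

Pick 1: C1 covers 4 new skills (frontend, mobile, security, backend).
Pick 2: C2 covers 4 new skills (Linux, testing, UX, networking).
Pick 3: C7 covers 3 new skills (database, API, devops).
Greedy uses 3 candidates.

3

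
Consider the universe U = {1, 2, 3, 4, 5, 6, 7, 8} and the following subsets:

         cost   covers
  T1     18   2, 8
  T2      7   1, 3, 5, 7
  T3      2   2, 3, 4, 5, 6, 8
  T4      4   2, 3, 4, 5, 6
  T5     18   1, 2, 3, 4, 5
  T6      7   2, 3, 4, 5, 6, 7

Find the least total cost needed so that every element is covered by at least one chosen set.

9

T2, T3 cover every element at cost 7 + 2 = 9.
Any cover uses at least 2 sets; among all covering selections none totals below 9.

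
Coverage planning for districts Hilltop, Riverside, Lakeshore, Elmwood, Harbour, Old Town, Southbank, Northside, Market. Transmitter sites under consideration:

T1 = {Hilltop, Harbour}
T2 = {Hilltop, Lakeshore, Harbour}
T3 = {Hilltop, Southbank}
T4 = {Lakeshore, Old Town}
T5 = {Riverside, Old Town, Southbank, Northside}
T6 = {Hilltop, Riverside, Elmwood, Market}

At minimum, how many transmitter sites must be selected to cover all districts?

T2, T5, T6 together cover {Hilltop, Riverside, Lakeshore, Elmwood, Harbour, Old Town, Southbank, Northside, Market} — every district.
No 2 of the 6 transmitter sites cover everything (all 15 pairs fall short), so 3 is minimum.

3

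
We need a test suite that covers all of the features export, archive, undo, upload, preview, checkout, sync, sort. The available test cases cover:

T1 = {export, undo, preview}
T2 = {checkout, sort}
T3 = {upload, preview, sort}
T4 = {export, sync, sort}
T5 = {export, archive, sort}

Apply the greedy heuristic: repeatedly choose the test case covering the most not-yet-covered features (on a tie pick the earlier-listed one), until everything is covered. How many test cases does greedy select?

Pick 1: T1 covers 3 new features (export, undo, preview).
Pick 2: T2 covers 2 new features (checkout, sort).
Pick 3: T3 covers 1 new features (upload).
Pick 4: T4 covers 1 new features (sync).
Pick 5: T5 covers 1 new features (archive).
Greedy uses 5 test cases.

5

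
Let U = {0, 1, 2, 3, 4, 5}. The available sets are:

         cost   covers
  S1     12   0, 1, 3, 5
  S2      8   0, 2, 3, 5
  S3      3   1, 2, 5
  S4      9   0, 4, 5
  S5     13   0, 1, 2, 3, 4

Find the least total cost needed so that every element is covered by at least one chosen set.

16

S3, S5 cover every element at cost 3 + 13 = 16.
Any cover uses at least 2 sets; among all covering selections none totals below 16.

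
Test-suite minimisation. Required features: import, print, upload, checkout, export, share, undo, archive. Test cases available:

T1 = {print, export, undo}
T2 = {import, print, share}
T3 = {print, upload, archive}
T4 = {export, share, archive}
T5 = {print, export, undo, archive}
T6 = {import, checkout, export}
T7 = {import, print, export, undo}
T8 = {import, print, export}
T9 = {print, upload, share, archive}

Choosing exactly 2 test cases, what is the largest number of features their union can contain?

7

Choosing T6, T9 covers {import, print, upload, checkout, export, share, archive} — 7 features.
No choice of 2 test cases does better; here undo is left uncovered.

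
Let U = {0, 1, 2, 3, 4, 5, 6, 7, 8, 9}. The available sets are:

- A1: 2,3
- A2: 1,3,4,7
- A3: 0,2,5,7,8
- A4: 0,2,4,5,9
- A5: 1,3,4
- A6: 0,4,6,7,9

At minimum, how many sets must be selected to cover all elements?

3

A2, A3, A6 together cover {0, 1, 2, 3, 4, 5, 6, 7, 8, 9} — every element.
No 2 of the 6 sets cover everything (all 15 pairs fall short), so 3 is minimum.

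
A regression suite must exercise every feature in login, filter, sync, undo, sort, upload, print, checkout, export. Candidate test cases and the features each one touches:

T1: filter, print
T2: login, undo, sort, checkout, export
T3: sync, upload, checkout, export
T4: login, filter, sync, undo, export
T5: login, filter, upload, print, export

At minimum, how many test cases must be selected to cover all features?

T1, T2, T3 together cover {login, filter, sync, undo, sort, upload, print, checkout, export} — every feature.
No 2 of the 5 test cases cover everything (all 10 pairs fall short), so 3 is minimum.

3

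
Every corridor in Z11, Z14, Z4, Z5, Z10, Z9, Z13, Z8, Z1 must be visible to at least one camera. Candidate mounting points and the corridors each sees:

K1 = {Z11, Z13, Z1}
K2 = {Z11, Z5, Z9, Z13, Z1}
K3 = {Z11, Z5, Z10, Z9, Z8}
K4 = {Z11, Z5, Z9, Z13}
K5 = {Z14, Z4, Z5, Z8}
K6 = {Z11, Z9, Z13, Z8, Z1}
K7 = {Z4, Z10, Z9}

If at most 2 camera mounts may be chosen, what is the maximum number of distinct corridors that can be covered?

8

Choosing K2, K5 covers {Z11, Z14, Z4, Z5, Z9, Z13, Z8, Z1} — 8 corridors.
No choice of 2 camera mounts does better; here Z10 is left uncovered.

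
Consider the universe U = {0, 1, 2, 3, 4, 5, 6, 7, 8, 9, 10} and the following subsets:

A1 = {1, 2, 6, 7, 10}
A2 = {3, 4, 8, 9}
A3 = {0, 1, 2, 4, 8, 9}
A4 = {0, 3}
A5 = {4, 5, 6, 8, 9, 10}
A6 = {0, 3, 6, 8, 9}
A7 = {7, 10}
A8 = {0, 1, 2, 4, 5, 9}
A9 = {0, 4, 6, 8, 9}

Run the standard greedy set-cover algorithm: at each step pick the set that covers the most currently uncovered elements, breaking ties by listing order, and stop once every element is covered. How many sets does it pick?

4

Pick 1: A3 covers 6 new elements (0, 1, 2, 4, 8, 9).
Pick 2: A1 covers 3 new elements (6, 7, 10).
Pick 3: A2 covers 1 new elements (3).
Pick 4: A5 covers 1 new elements (5).
Greedy uses 4 sets. (The true minimum is 3.)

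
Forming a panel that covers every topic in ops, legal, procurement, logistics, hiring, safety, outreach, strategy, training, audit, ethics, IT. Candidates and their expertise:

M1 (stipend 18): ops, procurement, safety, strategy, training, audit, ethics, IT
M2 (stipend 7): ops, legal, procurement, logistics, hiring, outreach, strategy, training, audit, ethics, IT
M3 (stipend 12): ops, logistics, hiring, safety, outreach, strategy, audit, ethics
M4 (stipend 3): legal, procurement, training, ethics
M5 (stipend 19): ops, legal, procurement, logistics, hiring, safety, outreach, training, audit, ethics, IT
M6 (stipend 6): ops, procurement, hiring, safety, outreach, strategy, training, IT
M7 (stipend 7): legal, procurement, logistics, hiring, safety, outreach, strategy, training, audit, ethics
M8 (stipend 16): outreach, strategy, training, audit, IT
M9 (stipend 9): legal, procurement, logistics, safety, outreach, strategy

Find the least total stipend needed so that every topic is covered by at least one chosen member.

13

M2, M6 cover every topic at stipend 7 + 6 = 13.
Any cover uses at least 2 members; among all covering selections none totals below 13.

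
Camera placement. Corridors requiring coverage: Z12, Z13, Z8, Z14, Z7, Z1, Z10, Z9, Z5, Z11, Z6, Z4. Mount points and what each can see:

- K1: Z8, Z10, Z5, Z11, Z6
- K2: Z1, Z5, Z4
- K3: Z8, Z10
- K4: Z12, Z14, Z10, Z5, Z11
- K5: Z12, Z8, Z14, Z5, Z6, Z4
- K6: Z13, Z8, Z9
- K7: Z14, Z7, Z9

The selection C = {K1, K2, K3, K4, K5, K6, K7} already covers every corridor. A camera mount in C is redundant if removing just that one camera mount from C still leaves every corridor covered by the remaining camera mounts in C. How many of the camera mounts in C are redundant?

Drop K1: the rest still cover every corridor — redundant.
Drop K2: Z1 uncovered — not redundant.
Drop K3: the rest still cover every corridor — redundant.
Drop K4: the rest still cover every corridor — redundant.
Drop K5: the rest still cover every corridor — redundant.
Drop K6: Z13 uncovered — not redundant.
Drop K7: Z7 uncovered — not redundant.
4 redundant: K1, K3, K4, K5.

4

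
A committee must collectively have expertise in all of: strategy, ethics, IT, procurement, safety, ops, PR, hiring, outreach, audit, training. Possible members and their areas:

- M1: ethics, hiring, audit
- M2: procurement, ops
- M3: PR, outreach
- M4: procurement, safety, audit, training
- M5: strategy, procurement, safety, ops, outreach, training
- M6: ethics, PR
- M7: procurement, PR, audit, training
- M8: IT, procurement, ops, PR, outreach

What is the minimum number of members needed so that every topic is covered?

3

M1, M5, M8 together cover {strategy, ethics, IT, procurement, safety, ops, PR, hiring, outreach, audit, training} — every topic.
No 2 of the 8 members cover everything (all 28 pairs fall short), so 3 is minimum.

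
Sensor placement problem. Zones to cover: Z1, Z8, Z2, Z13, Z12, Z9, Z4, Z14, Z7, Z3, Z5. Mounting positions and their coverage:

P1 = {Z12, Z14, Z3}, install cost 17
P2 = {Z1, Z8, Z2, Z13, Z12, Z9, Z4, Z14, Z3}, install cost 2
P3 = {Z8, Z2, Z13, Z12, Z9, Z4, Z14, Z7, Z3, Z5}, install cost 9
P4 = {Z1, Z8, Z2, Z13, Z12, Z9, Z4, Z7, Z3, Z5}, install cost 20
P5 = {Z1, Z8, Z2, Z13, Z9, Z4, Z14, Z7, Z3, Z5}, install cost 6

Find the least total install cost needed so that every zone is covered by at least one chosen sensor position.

8

P2, P5 cover every zone at install cost 2 + 6 = 8.
Any cover uses at least 2 sensor positions; among all covering selections none totals below 8.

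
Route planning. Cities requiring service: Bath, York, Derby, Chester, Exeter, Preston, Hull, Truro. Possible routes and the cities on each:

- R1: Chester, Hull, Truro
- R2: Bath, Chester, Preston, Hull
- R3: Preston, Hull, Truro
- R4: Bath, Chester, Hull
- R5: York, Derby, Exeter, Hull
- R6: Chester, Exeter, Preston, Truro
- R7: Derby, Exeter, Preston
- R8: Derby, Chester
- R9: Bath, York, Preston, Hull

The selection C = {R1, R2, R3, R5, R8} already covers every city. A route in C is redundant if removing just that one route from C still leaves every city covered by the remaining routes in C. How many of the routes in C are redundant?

Drop R1: the rest still cover every city — redundant.
Drop R2: Bath uncovered — not redundant.
Drop R3: the rest still cover every city — redundant.
Drop R5: York, Exeter uncovered — not redundant.
Drop R8: the rest still cover every city — redundant.
3 redundant: R1, R3, R8.

3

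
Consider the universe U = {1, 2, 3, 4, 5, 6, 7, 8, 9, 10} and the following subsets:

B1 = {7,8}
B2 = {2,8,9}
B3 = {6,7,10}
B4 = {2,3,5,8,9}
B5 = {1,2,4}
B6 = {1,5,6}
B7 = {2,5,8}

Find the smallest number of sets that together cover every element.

3

B3, B4, B5 together cover {1, 2, 3, 4, 5, 6, 7, 8, 9, 10} — every element.
No 2 of the 7 sets cover everything (all 21 pairs fall short), so 3 is minimum.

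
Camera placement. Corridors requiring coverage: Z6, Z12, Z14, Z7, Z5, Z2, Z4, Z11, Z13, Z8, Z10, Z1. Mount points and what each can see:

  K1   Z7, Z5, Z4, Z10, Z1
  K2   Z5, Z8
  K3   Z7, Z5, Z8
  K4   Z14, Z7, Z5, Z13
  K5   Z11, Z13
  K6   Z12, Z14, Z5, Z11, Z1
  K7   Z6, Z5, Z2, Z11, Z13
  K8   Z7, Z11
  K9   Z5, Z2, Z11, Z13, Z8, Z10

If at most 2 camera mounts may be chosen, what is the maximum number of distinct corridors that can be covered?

9

Choosing K1, K7 covers {Z6, Z7, Z5, Z2, Z4, Z11, Z13, Z10, Z1} — 9 corridors.
No choice of 2 camera mounts does better; here Z12, Z14, Z8 are left uncovered.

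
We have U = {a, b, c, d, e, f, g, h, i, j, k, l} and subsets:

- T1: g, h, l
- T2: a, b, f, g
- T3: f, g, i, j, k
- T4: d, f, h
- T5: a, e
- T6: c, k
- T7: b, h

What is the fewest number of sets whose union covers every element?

6

T1, T2, T3, T4, T5, T6 together cover {a, b, c, d, e, f, g, h, i, j, k, l} — every element.
No 5 of the 7 sets cover everything (all 21 size-5 selections fall short), so 6 is minimum.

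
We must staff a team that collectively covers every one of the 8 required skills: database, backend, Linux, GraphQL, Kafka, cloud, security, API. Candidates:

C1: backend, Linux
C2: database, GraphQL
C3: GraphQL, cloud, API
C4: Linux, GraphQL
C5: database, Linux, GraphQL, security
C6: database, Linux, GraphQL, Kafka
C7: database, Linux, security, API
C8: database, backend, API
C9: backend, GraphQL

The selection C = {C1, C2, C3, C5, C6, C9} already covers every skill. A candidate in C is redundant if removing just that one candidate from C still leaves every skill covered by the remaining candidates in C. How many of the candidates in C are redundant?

Drop C1: the rest still cover every skill — redundant.
Drop C2: the rest still cover every skill — redundant.
Drop C3: cloud, API uncovered — not redundant.
Drop C5: security uncovered — not redundant.
Drop C6: Kafka uncovered — not redundant.
Drop C9: the rest still cover every skill — redundant.
3 redundant: C1, C2, C9.

3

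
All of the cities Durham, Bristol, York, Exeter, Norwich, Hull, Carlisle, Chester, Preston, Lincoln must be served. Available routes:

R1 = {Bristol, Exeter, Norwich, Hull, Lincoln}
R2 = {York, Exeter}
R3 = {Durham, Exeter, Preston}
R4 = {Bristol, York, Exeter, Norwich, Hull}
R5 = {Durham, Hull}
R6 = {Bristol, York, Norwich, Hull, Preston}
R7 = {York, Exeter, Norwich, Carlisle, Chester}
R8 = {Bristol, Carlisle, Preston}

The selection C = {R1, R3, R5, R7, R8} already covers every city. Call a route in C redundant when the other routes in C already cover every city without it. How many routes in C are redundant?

3

Drop R1: Lincoln uncovered — not redundant.
Drop R3: the rest still cover every city — redundant.
Drop R5: the rest still cover every city — redundant.
Drop R7: York, Chester uncovered — not redundant.
Drop R8: the rest still cover every city — redundant.
3 redundant: R3, R5, R8.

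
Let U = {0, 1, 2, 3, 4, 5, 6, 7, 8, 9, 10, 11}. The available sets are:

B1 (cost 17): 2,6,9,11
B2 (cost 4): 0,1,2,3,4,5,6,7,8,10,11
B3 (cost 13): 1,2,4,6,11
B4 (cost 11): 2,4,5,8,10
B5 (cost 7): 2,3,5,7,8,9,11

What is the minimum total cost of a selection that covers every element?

B2, B5 cover every element at cost 4 + 7 = 11.
Any cover uses at least 2 sets; among all covering selections none totals below 11.

11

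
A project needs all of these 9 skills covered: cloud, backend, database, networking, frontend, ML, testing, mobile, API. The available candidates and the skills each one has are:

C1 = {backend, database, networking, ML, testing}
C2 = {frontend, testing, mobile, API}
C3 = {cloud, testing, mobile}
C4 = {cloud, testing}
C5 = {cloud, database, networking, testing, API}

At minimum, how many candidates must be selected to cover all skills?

C1, C2, C3 together cover {cloud, backend, database, networking, frontend, ML, testing, mobile, API} — every skill.
No 2 of the 5 candidates cover everything (all 10 pairs fall short), so 3 is minimum.

3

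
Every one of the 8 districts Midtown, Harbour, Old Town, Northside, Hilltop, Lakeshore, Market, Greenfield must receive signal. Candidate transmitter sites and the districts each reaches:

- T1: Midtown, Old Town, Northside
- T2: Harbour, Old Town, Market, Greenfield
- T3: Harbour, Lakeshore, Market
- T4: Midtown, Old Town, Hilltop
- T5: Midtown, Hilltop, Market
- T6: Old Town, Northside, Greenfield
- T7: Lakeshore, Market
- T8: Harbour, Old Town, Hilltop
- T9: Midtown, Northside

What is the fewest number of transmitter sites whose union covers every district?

T3, T4, T6 together cover {Midtown, Harbour, Old Town, Northside, Hilltop, Lakeshore, Market, Greenfield} — every district.
No 2 of the 9 transmitter sites cover everything (all 36 pairs fall short), so 3 is minimum.
Greedy (largest uncovered first) would take T2, T1, T3, T4 — 4 transmitter sites — but 3 suffice.

3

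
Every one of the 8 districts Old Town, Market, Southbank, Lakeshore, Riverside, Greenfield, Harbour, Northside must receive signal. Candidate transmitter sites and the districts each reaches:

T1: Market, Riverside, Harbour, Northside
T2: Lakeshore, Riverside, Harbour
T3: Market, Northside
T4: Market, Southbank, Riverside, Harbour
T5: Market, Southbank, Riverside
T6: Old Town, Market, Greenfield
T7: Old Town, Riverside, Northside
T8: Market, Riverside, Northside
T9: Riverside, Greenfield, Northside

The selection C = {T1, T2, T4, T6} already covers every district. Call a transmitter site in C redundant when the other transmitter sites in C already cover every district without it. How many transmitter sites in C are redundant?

0

Drop T1: Northside uncovered — not redundant.
Drop T2: Lakeshore uncovered — not redundant.
Drop T4: Southbank uncovered — not redundant.
Drop T6: Old Town, Greenfield uncovered — not redundant.
None of the transmitter sites in C is redundant.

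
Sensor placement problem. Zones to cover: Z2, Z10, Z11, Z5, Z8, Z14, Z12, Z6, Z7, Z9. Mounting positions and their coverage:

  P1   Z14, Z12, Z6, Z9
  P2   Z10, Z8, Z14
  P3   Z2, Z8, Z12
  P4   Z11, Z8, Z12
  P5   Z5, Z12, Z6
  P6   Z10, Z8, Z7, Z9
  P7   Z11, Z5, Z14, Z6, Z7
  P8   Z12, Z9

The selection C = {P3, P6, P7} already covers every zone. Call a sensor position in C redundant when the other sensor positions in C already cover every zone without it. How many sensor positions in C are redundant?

Drop P3: Z2, Z12 uncovered — not redundant.
Drop P6: Z10, Z9 uncovered — not redundant.
Drop P7: Z11, Z5, Z14, Z6 uncovered — not redundant.
None of the sensor positions in C is redundant.

0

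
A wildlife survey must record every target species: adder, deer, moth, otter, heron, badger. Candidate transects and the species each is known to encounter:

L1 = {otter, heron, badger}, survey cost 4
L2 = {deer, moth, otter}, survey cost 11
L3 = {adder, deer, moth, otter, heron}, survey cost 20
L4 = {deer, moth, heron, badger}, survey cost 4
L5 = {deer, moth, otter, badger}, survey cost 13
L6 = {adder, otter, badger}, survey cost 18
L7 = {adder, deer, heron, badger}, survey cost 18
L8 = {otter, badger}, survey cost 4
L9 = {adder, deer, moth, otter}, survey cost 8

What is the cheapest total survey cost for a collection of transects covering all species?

L1, L9 cover every species at survey cost 4 + 8 = 12.
Any cover uses at least 2 transects; among all covering selections none totals below 12.

12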